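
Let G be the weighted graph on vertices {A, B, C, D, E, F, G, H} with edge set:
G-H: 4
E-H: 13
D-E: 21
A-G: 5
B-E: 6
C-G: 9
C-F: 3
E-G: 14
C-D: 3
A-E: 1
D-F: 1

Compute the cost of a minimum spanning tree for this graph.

Kruskal's algorithm — process edges by increasing weight (ties by edge label):
A-E (1): add — endpoints in different components.
D-F (1): add — endpoints in different components.
C-D (3): add — endpoints in different components.
C-F (3): skip — C and F already connected.
G-H (4): add — endpoints in different components.
A-G (5): add — endpoints in different components.
B-E (6): add — endpoints in different components.
C-G (9): add — endpoints in different components.
MST edges: A-E, D-F, C-D, G-H, A-G, B-E, C-G; total weight 1+1+3+4+5+6+9 = 29.

29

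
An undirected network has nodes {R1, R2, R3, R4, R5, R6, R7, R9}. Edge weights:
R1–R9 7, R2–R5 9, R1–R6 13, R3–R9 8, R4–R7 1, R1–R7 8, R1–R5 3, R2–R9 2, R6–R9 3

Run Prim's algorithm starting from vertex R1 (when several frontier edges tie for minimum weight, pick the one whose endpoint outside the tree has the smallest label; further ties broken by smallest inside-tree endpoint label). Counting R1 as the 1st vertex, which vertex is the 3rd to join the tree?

R9

Prim's algorithm from R1:
Step 1: cheapest edge leaving the tree is R1–R5 (3); add R5.
Step 2: cheapest edge leaving the tree is R1–R9 (7); add R9.
Step 3: cheapest edge leaving the tree is R2–R9 (2); add R2.
Step 4: cheapest edge leaving the tree is R6–R9 (3); add R6.
Step 5: cheapest edge leaving the tree is R3–R9 (8); add R3.
Step 6: cheapest edge leaving the tree is R1–R7 (8); add R7.
Step 7: cheapest edge leaving the tree is R4–R7 (1); add R4.
Vertex order: R1, R5, R9, R2, R6, R3, R7, R4. The 3rd vertex is R9.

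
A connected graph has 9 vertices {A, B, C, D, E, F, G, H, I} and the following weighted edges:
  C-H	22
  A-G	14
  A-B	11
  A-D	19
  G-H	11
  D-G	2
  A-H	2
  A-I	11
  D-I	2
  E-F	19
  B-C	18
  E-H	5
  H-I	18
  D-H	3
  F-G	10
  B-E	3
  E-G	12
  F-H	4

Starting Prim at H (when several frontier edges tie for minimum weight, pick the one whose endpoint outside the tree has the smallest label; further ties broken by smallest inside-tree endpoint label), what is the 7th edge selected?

B-E

Prim, starting at H.
Step 1: cheapest edge leaving the tree is A-H (2); add A.
Step 2: cheapest edge leaving the tree is D-H (3); add D.
Step 3: cheapest edge leaving the tree is D-G (2); add G.
Step 4: cheapest edge leaving the tree is D-I (2); add I.
Step 5: cheapest edge leaving the tree is F-H (4); add F.
Step 6: cheapest edge leaving the tree is E-H (5); add E.
Step 7: cheapest edge leaving the tree is B-E (3); add B.
Step 8: cheapest edge leaving the tree is B-C (18); add C.
The 7th edge added is B-E.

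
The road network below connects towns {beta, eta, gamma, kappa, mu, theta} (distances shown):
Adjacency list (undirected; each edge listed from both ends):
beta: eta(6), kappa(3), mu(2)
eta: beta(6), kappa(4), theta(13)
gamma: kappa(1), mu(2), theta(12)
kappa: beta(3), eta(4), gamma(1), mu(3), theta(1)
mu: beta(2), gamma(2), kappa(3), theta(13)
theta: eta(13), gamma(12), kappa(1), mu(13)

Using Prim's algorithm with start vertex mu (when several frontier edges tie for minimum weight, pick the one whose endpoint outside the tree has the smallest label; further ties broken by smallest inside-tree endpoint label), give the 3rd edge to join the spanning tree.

Grow the tree from mu using Prim:
Step 1: cheapest edge leaving the tree is beta-mu (2); add beta.
Step 2: cheapest edge leaving the tree is gamma-mu (2); add gamma.
Step 3: cheapest edge leaving the tree is gamma-kappa (1); add kappa.
Step 4: cheapest edge leaving the tree is kappa-theta (1); add theta.
Step 5: cheapest edge leaving the tree is eta-kappa (4); add eta.
The 3rd edge added is gamma-kappa.

gamma-kappa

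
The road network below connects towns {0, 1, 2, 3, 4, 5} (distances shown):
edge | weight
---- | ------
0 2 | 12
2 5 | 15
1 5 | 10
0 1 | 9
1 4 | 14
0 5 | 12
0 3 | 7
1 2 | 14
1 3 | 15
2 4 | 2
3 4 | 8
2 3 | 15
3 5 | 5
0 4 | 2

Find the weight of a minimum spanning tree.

25

Prim, starting at 4.
Step 1: cheapest edge leaving the tree is 0 4 (2); add 0.
Step 2: cheapest edge leaving the tree is 2 4 (2); add 2.
Step 3: cheapest edge leaving the tree is 0 3 (7); add 3.
Step 4: cheapest edge leaving the tree is 3 5 (5); add 5.
Step 5: cheapest edge leaving the tree is 0 1 (9); add 1.
MST edges: 0 4, 2 4, 0 3, 3 5, 0 1; total weight 2+2+7+5+9 = 25.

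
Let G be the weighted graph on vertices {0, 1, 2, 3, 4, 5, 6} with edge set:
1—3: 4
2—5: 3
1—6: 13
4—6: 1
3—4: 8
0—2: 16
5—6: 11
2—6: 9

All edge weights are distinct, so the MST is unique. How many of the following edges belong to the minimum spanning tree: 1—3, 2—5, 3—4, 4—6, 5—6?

Kruskal: consider edges lightest-first.
4—6 (1): add. Components now {0} {1} {2} {3} {4,6} {5}
2—5 (3): add. Components now {0} {1} {2,5} {3} {4,6}
1—3 (4): add. Components now {0} {1,3} {2,5} {4,6}
3—4 (8): add. Components now {0} {1,3,4,6} {2,5}
2—6 (9): add. Components now {0} {1,2,3,4,5,6}
5—6 (11): skip — 5 and 6 already connected.
1—6 (13): skip — 1 and 6 already connected.
0—2 (16): add. Components now {0,1,2,3,4,5,6}
MST edge set: {4—6, 2—5, 1—3, 3—4, 2—6, 0—2}.
Of the listed edges, {1—3, 2—5, 3—4, 4—6} are in the MST → 4.

4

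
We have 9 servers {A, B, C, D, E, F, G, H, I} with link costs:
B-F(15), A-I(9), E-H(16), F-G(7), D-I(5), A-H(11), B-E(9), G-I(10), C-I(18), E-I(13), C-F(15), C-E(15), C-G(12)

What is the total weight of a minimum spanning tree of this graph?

76

Sort edges by weight, then run Kruskal:
D-I (5): add — endpoints in different components.
F-G (7): add — endpoints in different components.
A-I (9): add — endpoints in different components.
B-E (9): add — endpoints in different components.
G-I (10): add — endpoints in different components.
A-H (11): add — endpoints in different components.
C-G (12): add — endpoints in different components.
E-I (13): add — endpoints in different components.
MST edges: D-I, F-G, A-I, B-E, G-I, A-H, C-G, E-I; total weight 5+7+9+9+10+11+12+13 = 76.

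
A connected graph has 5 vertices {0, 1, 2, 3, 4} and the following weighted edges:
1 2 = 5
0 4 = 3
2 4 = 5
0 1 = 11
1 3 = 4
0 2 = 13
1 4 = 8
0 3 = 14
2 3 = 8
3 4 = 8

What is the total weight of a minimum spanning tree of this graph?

Sort edges by weight, then run Kruskal:
0 4 (3): add — endpoints in different components.
1 3 (4): add — endpoints in different components.
1 2 (5): add — endpoints in different components.
2 4 (5): add — endpoints in different components.
MST edges: 0 4, 1 3, 1 2, 2 4; total weight 3+4+5+5 = 17.

17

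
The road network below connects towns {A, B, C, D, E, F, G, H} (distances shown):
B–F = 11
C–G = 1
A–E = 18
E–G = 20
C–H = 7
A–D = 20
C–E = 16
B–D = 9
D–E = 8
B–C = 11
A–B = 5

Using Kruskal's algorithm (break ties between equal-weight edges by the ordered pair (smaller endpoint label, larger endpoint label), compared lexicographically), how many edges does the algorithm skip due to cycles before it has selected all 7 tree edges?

0

Kruskal's algorithm — process edges by increasing weight (ties by edge label):
C–G (1): add — endpoints in different components.
A–B (5): add — endpoints in different components.
C–H (7): add — endpoints in different components.
D–E (8): add — endpoints in different components.
B–D (9): add — endpoints in different components.
B–C (11): add — endpoints in different components.
B–F (11): add — endpoints in different components.
Edges rejected before the tree was complete: 0.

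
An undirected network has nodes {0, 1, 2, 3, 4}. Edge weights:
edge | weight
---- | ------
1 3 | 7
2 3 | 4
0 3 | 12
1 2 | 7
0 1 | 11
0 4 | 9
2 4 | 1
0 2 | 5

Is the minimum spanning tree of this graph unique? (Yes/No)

No

Kruskal's algorithm — process edges by increasing weight (ties by edge label):
2 4 (1): add. Components now {0} {1} {2,4} {3}
2 3 (4): add. Components now {0} {1} {2,3,4}
0 2 (5): add. Components now {0,2,3,4} {1}
1 2 (7): add. Components now {0,1,2,3,4}
Non-tree edge 1 3 has weight 7, equal to the heaviest edge on its tree cycle — swapping gives another MST of the same weight. Not unique.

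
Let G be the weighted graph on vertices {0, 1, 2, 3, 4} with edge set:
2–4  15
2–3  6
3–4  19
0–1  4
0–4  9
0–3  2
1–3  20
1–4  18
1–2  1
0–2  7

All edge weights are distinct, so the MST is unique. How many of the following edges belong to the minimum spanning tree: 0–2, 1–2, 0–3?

2

Kruskal: consider edges lightest-first.
1–2 (1): add. Components now {0} {1,2} {3} {4}
0–3 (2): add. Components now {0,3} {1,2} {4}
0–1 (4): add. Components now {0,1,2,3} {4}
2–3 (6): skip — 2 and 3 already connected.
0–2 (7): skip — 0 and 2 already connected.
0–4 (9): add. Components now {0,1,2,3,4}
MST edge set: {1–2, 0–3, 0–1, 0–4}.
Of the listed edges, {1–2, 0–3} are in the MST → 2.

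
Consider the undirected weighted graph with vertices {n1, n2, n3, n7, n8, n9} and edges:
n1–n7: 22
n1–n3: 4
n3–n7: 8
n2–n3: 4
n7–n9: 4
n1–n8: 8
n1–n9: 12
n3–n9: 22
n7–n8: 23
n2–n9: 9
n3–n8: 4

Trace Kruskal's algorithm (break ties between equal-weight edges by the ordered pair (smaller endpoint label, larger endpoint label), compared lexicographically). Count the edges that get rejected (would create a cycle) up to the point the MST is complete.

1

Sort edges by weight, then run Kruskal:
n1–n3 (4): add. Components now {n8} {n9} {n1,n3} {n2} {n7}
n2–n3 (4): add. Components now {n8} {n9} {n1,n2,n3} {n7}
n3–n8 (4): add. Components now {n1,n2,n3,n8} {n9} {n7}
n7–n9 (4): add. Components now {n1,n2,n3,n8} {n7,n9}
n1–n8 (8): skip — n8 and n1 already connected.
n3–n7 (8): add. Components now {n1,n2,n3,n7,n8,n9}
Edges rejected before the tree was complete: 1.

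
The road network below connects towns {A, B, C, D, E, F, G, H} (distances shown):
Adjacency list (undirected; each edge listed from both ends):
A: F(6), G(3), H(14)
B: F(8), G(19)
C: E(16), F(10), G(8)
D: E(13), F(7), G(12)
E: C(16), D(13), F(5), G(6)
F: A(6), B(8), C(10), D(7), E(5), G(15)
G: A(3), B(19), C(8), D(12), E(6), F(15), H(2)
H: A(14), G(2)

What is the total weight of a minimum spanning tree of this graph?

Grow the tree from D using Prim:
Step 1: cheapest edge leaving the tree is D F (7); add F.
Step 2: cheapest edge leaving the tree is E F (5); add E.
Step 3: cheapest edge leaving the tree is A F (6); add A.
Step 4: cheapest edge leaving the tree is A G (3); add G.
Step 5: cheapest edge leaving the tree is G H (2); add H.
Step 6: cheapest edge leaving the tree is B F (8); add B.
Step 7: cheapest edge leaving the tree is C G (8); add C.
MST edges: D F, E F, A F, A G, G H, B F, C G; total weight 7+5+6+3+2+8+8 = 39.

39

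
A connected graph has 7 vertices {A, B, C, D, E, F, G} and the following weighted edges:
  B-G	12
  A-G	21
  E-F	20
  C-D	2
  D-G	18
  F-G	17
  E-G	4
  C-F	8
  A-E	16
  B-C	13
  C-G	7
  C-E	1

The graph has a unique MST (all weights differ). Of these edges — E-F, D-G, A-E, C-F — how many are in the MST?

2

Sort edges by weight, then run Kruskal:
C-E (1): add — endpoints in different components.
C-D (2): add — endpoints in different components.
E-G (4): add — endpoints in different components.
C-G (7): skip — C and G already connected.
C-F (8): add — endpoints in different components.
B-G (12): add — endpoints in different components.
B-C (13): skip — B and C already connected.
A-E (16): add — endpoints in different components.
MST edge set: {C-E, C-D, E-G, C-F, B-G, A-E}.
Of the listed edges, {A-E, C-F} are in the MST → 2.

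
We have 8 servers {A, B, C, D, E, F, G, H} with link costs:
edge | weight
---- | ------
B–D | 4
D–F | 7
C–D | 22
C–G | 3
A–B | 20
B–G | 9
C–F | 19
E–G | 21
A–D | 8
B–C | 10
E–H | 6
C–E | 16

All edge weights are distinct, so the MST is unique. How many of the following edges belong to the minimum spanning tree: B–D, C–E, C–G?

3

Kruskal: consider edges lightest-first.
C–G (3): add — endpoints in different components.
B–D (4): add — endpoints in different components.
E–H (6): add — endpoints in different components.
D–F (7): add — endpoints in different components.
A–D (8): add — endpoints in different components.
B–G (9): add — endpoints in different components.
B–C (10): skip — B and C already connected.
C–E (16): add — endpoints in different components.
MST edge set: {C–G, B–D, E–H, D–F, A–D, B–G, C–E}.
Of the listed edges, {B–D, C–E, C–G} are in the MST → 3.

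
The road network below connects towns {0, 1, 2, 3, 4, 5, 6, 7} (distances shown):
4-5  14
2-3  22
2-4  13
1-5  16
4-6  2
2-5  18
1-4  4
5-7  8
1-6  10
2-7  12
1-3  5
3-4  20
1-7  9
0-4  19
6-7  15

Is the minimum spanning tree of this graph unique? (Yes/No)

Yes

Sort edges by weight, then run Kruskal:
4-6 (2): add — endpoints in different components.
1-4 (4): add — endpoints in different components.
1-3 (5): add — endpoints in different components.
5-7 (8): add — endpoints in different components.
1-7 (9): add — endpoints in different components.
1-6 (10): skip — 1 and 6 already connected.
2-7 (12): add — endpoints in different components.
2-4 (13): skip — 2 and 4 already connected.
4-5 (14): skip — 4 and 5 already connected.
6-7 (15): skip — 6 and 7 already connected.
1-5 (16): skip — 1 and 5 already connected.
2-5 (18): skip — 2 and 5 already connected.
0-4 (19): add — endpoints in different components.
Every non-tree edge has weight strictly greater than the heaviest edge on the tree path between its endpoints, so the MST is unique.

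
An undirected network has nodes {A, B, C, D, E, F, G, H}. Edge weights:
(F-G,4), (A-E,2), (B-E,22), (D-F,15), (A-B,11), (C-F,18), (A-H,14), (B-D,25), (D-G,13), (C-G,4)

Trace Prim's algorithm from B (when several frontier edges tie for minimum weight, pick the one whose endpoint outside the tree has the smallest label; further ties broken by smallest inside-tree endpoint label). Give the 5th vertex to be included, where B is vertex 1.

D

Grow the tree from B using Prim:
Step 1: frontier [A-B 11, B-E 22, B-D 25] → take A-B (11); add A.
Step 2: frontier [A-E 2, A-H 14, B-E 22, B-D 25] → take A-E (2); add E.
Step 3: frontier [A-H 14, B-D 25] → take A-H (14); add H.
Step 4: frontier [B-D 25] → take B-D (25); add D.
Step 5: frontier [D-G 13, D-F 15] → take D-G (13); add G.
Step 6: frontier [D-F 15, C-G 4, F-G 4] → take C-G (4); add C.
Step 7: frontier [C-F 18, D-F 15, F-G 4] → take F-G (4); add F.
Vertex order: B, A, E, H, D, G, C, F. The 5th vertex is D.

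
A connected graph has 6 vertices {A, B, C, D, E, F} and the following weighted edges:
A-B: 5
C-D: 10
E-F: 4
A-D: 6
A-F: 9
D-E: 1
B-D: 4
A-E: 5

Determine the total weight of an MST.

Prim, starting at D.
Step 1: cheapest edge leaving the tree is D-E (1); add E.
Step 2: cheapest edge leaving the tree is B-D (4); add B.
Step 3: cheapest edge leaving the tree is E-F (4); add F.
Step 4: cheapest edge leaving the tree is A-B (5); add A.
Step 5: cheapest edge leaving the tree is C-D (10); add C.
MST edges: D-E, B-D, E-F, A-B, C-D; total weight 1+4+4+5+10 = 24.

24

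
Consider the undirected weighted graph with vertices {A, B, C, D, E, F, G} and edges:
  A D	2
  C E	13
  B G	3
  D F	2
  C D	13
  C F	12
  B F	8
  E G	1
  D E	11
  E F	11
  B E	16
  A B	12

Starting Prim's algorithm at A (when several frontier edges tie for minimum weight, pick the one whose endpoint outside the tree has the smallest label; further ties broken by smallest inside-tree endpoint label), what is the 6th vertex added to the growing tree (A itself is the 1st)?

Grow the tree from A using Prim:
Step 1: cheapest edge leaving the tree is A D (2); add D.
Step 2: cheapest edge leaving the tree is D F (2); add F.
Step 3: cheapest edge leaving the tree is B F (8); add B.
Step 4: cheapest edge leaving the tree is B G (3); add G.
Step 5: cheapest edge leaving the tree is E G (1); add E.
Step 6: cheapest edge leaving the tree is C F (12); add C.
Vertex order: A, D, F, B, G, E, C. The 6th vertex is E.

E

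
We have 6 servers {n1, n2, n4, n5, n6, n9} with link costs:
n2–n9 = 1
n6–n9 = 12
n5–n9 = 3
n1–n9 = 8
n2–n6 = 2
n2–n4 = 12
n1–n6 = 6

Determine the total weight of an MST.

24

Sort edges by weight, then run Kruskal:
n2–n9 (1): add. Components now {n4} {n1} {n6} {n2,n9} {n5}
n2–n6 (2): add. Components now {n4} {n1} {n2,n6,n9} {n5}
n5–n9 (3): add. Components now {n4} {n1} {n2,n5,n6,n9}
n1–n6 (6): add. Components now {n4} {n1,n2,n5,n6,n9}
n1–n9 (8): skip — n1 and n9 already connected.
n2–n4 (12): add. Components now {n1,n2,n4,n5,n6,n9}
MST edges: n2–n9, n2–n6, n5–n9, n1–n6, n2–n4; total weight 1+2+3+6+12 = 24.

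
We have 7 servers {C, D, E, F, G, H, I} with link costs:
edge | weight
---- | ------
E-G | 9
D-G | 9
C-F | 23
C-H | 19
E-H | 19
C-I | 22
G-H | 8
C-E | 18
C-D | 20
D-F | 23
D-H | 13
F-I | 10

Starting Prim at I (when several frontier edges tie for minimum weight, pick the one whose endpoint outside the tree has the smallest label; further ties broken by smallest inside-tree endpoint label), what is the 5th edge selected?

G-H

Prim's algorithm from I:
Step 1: frontier [F-I 10, C-I 22] → take F-I (10); add F.
Step 2: frontier [C-F 23, D-F 23, C-I 22] → take C-I (22); add C.
Step 3: frontier [C-E 18, C-H 19, C-D 20, D-F 23] → take C-E (18); add E.
Step 4: frontier [C-H 19, C-D 20, E-G 9, E-H 19, D-F 23] → take E-G (9); add G.
Step 5: frontier [C-H 19, C-D 20, E-H 19, D-F 23, G-H 8, D-G 9] → take G-H (8); add H.
Step 6: frontier [C-D 20, D-F 23, D-G 9, D-H 13] → take D-G (9); add D.
The 5th edge added is G-H.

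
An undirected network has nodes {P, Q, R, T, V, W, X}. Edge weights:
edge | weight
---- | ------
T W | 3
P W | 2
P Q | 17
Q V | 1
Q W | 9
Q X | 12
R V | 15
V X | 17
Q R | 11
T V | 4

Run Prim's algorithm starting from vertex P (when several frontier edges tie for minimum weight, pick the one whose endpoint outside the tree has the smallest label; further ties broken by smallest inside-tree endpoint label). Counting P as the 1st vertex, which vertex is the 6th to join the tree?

R

Prim, starting at P.
Step 1: frontier [P W 2, P Q 17] → take P W (2); add W.
Step 2: frontier [P Q 17, T W 3, Q W 9] → take T W (3); add T.
Step 3: frontier [P Q 17, T V 4, Q W 9] → take T V (4); add V.
Step 4: frontier [P Q 17, Q V 1, R V 15, V X 17, Q W 9] → take Q V (1); add Q.
Step 5: frontier [Q R 11, Q X 12, R V 15, V X 17] → take Q R (11); add R.
Step 6: frontier [Q X 12, V X 17] → take Q X (12); add X.
Vertex order: P, W, T, V, Q, R, X. The 6th vertex is R.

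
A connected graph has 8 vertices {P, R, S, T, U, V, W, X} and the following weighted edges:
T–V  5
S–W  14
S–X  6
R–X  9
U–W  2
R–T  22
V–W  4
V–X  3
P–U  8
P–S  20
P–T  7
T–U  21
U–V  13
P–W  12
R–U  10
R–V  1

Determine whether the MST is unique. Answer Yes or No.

Kruskal's algorithm — process edges by increasing weight (ties by edge label):
R–V (1): add — endpoints in different components.
U–W (2): add — endpoints in different components.
V–X (3): add — endpoints in different components.
V–W (4): add — endpoints in different components.
T–V (5): add — endpoints in different components.
S–X (6): add — endpoints in different components.
P–T (7): add — endpoints in different components.
Every non-tree edge has weight strictly greater than the heaviest edge on the tree path between its endpoints, so the MST is unique.

Yes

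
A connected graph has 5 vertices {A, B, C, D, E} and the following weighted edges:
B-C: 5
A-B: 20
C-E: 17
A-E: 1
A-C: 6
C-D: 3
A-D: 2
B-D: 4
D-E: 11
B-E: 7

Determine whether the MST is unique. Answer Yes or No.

Kruskal: consider edges lightest-first.
A-E (1): add — endpoints in different components.
A-D (2): add — endpoints in different components.
C-D (3): add — endpoints in different components.
B-D (4): add — endpoints in different components.
Every non-tree edge has weight strictly greater than the heaviest edge on the tree path between its endpoints, so the MST is unique.

Yes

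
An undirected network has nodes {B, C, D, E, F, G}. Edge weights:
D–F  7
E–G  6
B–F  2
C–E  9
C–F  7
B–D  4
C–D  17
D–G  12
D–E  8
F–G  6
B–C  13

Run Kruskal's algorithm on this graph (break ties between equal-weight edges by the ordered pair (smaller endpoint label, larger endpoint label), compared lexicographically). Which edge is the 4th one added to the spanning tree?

F-G

Sort edges by weight, then run Kruskal:
B–F (2): add. Components now {B,F} {C} {D} {E} {G}
B–D (4): add. Components now {B,D,F} {C} {E} {G}
E–G (6): add. Components now {B,D,F} {C} {E,G}
F–G (6): add. Components now {B,D,E,F,G} {C}
C–F (7): add. Components now {B,C,D,E,F,G}
The 4th edge added is F–G.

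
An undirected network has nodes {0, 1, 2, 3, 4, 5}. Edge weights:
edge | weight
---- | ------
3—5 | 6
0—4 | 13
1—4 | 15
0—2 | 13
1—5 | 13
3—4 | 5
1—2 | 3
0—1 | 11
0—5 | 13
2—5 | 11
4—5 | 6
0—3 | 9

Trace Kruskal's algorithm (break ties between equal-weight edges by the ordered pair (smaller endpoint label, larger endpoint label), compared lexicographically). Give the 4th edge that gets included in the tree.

0-3

Kruskal's algorithm — process edges by increasing weight (ties by edge label):
1—2 (3): add — endpoints in different components.
3—4 (5): add — endpoints in different components.
3—5 (6): add — endpoints in different components.
4—5 (6): skip — 4 and 5 already connected.
0—3 (9): add — endpoints in different components.
0—1 (11): add — endpoints in different components.
The 4th edge added is 0—3.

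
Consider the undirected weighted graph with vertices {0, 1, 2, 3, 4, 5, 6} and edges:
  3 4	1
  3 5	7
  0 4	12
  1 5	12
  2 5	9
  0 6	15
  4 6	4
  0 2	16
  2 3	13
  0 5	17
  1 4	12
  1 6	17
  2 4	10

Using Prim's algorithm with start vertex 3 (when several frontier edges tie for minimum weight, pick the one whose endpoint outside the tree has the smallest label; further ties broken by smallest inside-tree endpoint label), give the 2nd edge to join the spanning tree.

4-6

Prim, starting at 3.
Step 1: cheapest edge leaving the tree is 3 4 (1); add 4.
Step 2: cheapest edge leaving the tree is 4 6 (4); add 6.
Step 3: cheapest edge leaving the tree is 3 5 (7); add 5.
Step 4: cheapest edge leaving the tree is 2 5 (9); add 2.
Step 5: cheapest edge leaving the tree is 0 4 (12); add 0.
Step 6: cheapest edge leaving the tree is 1 4 (12); add 1.
The 2nd edge added is 4 6.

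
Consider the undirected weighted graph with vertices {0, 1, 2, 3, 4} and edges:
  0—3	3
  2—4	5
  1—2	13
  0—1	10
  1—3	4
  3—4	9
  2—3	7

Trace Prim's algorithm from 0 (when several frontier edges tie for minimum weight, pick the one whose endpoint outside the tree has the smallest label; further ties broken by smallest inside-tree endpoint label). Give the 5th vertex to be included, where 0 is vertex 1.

4

Prim, starting at 0.
Step 1: cheapest edge leaving the tree is 0—3 (3); add 3.
Step 2: cheapest edge leaving the tree is 1—3 (4); add 1.
Step 3: cheapest edge leaving the tree is 2—3 (7); add 2.
Step 4: cheapest edge leaving the tree is 2—4 (5); add 4.
Vertex order: 0, 3, 1, 2, 4. The 5th vertex is 4.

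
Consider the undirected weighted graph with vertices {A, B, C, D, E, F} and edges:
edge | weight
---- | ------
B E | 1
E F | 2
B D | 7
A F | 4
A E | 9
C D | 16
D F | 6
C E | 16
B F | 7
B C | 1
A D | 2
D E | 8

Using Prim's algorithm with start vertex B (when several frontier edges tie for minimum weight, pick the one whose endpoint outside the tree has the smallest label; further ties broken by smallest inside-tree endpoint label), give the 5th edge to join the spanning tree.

Grow the tree from B using Prim:
Step 1: cheapest edge leaving the tree is B C (1); add C.
Step 2: cheapest edge leaving the tree is B E (1); add E.
Step 3: cheapest edge leaving the tree is E F (2); add F.
Step 4: cheapest edge leaving the tree is A F (4); add A.
Step 5: cheapest edge leaving the tree is A D (2); add D.
The 5th edge added is A D.

A-D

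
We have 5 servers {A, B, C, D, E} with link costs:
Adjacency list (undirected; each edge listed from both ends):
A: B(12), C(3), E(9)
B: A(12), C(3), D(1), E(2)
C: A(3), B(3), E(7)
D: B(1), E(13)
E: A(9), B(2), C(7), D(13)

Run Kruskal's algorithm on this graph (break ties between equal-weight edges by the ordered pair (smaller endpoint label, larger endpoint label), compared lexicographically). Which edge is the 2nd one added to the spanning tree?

B-E

Kruskal's algorithm — process edges by increasing weight (ties by edge label):
B D (1): add — endpoints in different components.
B E (2): add — endpoints in different components.
A C (3): add — endpoints in different components.
B C (3): add — endpoints in different components.
The 2nd edge added is B E.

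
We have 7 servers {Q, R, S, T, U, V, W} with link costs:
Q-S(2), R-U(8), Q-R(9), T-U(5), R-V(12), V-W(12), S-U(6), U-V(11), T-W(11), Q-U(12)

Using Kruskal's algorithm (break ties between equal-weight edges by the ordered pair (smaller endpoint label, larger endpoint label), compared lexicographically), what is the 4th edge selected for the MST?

R-U

Sort edges by weight, then run Kruskal:
Q-S (2): add. Components now {U} {V} {W} {Q,S} {R} {T}
T-U (5): add. Components now {T,U} {V} {W} {Q,S} {R}
S-U (6): add. Components now {Q,S,T,U} {V} {W} {R}
R-U (8): add. Components now {Q,R,S,T,U} {V} {W}
Q-R (9): skip — R and Q already connected.
T-W (11): add. Components now {Q,R,S,T,U,W} {V}
U-V (11): add. Components now {Q,R,S,T,U,V,W}
The 4th edge added is R-U.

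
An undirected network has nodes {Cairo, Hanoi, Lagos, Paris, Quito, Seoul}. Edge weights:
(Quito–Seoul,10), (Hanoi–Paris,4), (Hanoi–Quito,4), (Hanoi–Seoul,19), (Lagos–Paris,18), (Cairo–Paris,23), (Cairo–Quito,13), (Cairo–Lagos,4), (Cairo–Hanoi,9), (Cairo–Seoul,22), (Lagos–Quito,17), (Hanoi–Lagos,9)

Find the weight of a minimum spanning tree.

31

Kruskal's algorithm — process edges by increasing weight (ties by edge label):
Cairo–Lagos (4): add — endpoints in different components.
Hanoi–Paris (4): add — endpoints in different components.
Hanoi–Quito (4): add — endpoints in different components.
Cairo–Hanoi (9): add — endpoints in different components.
Hanoi–Lagos (9): skip — Hanoi and Lagos already connected.
Quito–Seoul (10): add — endpoints in different components.
MST edges: Cairo–Lagos, Hanoi–Paris, Hanoi–Quito, Cairo–Hanoi, Quito–Seoul; total weight 4+4+4+9+10 = 31.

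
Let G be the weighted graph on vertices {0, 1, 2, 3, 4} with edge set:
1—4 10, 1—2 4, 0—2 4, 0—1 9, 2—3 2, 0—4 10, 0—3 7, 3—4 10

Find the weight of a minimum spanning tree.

Prim's algorithm from 2:
Step 1: frontier [2—3 2, 0—2 4, 1—2 4] → take 2—3 (2); add 3.
Step 2: frontier [0—2 4, 1—2 4, 0—3 7, 3—4 10] → take 0—2 (4); add 0.
Step 3: frontier [0—1 9, 0—4 10, 1—2 4, 3—4 10] → take 1—2 (4); add 1.
Step 4: frontier [0—4 10, 1—4 10, 3—4 10] → take 0—4 (10); add 4.
MST edges: 2—3, 0—2, 1—2, 0—4; total weight 2+4+4+10 = 20.

20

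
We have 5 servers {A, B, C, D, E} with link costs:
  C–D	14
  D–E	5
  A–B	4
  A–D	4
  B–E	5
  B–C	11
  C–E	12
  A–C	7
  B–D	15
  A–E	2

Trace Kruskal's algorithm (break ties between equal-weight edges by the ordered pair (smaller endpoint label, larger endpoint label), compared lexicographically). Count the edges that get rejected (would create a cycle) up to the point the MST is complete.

Kruskal: consider edges lightest-first.
A–E (2): add. Components now {A,E} {B} {C} {D}
A–B (4): add. Components now {A,B,E} {C} {D}
A–D (4): add. Components now {A,B,D,E} {C}
B–E (5): skip — B and E already connected.
D–E (5): skip — D and E already connected.
A–C (7): add. Components now {A,B,C,D,E}
Edges rejected before the tree was complete: 2.

2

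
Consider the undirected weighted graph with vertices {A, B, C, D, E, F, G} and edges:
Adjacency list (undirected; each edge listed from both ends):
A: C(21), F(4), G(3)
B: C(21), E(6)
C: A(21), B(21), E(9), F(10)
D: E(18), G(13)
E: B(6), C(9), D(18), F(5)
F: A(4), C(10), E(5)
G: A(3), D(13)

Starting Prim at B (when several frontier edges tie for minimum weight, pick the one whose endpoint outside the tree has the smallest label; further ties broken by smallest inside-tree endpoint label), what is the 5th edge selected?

C-E

Prim's algorithm from B:
Step 1: cheapest edge leaving the tree is B—E (6); add E.
Step 2: cheapest edge leaving the tree is E—F (5); add F.
Step 3: cheapest edge leaving the tree is A—F (4); add A.
Step 4: cheapest edge leaving the tree is A—G (3); add G.
Step 5: cheapest edge leaving the tree is C—E (9); add C.
Step 6: cheapest edge leaving the tree is D—G (13); add D.
The 5th edge added is C—E.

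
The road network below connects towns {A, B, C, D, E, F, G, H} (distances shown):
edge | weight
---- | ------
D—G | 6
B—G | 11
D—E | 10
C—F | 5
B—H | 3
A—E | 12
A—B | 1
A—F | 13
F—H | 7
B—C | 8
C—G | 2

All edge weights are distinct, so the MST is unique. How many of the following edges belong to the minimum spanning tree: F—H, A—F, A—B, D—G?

Kruskal's algorithm — process edges by increasing weight (ties by edge label):
A—B (1): add — endpoints in different components.
C—G (2): add — endpoints in different components.
B—H (3): add — endpoints in different components.
C—F (5): add — endpoints in different components.
D—G (6): add — endpoints in different components.
F—H (7): add — endpoints in different components.
B—C (8): skip — B and C already connected.
D—E (10): add — endpoints in different components.
MST edge set: {A—B, C—G, B—H, C—F, D—G, F—H, D—E}.
Of the listed edges, {F—H, A—B, D—G} are in the MST → 3.

3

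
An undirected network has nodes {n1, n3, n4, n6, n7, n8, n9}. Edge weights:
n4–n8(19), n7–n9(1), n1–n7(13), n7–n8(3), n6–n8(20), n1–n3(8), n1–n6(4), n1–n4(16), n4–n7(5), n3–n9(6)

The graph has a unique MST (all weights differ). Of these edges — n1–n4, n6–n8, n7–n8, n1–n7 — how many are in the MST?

1

Sort edges by weight, then run Kruskal:
n7–n9 (1): add — endpoints in different components.
n7–n8 (3): add — endpoints in different components.
n1–n6 (4): add — endpoints in different components.
n4–n7 (5): add — endpoints in different components.
n3–n9 (6): add — endpoints in different components.
n1–n3 (8): add — endpoints in different components.
MST edge set: {n7–n9, n7–n8, n1–n6, n4–n7, n3–n9, n1–n3}.
Of the listed edges, {n7–n8} are in the MST → 1.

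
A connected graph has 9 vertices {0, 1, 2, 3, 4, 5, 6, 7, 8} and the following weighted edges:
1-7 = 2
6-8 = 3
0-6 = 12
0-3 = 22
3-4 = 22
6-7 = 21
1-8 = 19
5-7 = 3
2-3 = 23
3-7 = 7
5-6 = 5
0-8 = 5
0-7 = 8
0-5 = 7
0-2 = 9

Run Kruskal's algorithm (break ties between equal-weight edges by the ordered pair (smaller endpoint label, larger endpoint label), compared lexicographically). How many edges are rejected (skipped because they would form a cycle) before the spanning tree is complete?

6

Kruskal's algorithm — process edges by increasing weight (ties by edge label):
1-7 (2): add — endpoints in different components.
5-7 (3): add — endpoints in different components.
6-8 (3): add — endpoints in different components.
0-8 (5): add — endpoints in different components.
5-6 (5): add — endpoints in different components.
0-5 (7): skip — 0 and 5 already connected.
3-7 (7): add — endpoints in different components.
0-7 (8): skip — 0 and 7 already connected.
0-2 (9): add — endpoints in different components.
0-6 (12): skip — 0 and 6 already connected.
1-8 (19): skip — 1 and 8 already connected.
6-7 (21): skip — 6 and 7 already connected.
0-3 (22): skip — 0 and 3 already connected.
3-4 (22): add — endpoints in different components.
Edges rejected before the tree was complete: 6.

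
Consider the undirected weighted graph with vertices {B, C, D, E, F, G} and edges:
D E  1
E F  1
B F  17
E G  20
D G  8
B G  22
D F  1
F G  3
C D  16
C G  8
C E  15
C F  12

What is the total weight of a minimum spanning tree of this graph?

30

Prim, starting at E.
Step 1: frontier [D E 1, E F 1, C E 15, E G 20] → take D E (1); add D.
Step 2: frontier [D F 1, D G 8, C D 16, E F 1, C E 15, E G 20] → take D F (1); add F.
Step 3: frontier [D G 8, C D 16, C E 15, E G 20, F G 3, C F 12, B F 17] → take F G (3); add G.
Step 4: frontier [C D 16, C E 15, C F 12, B F 17, C G 8, B G 22] → take C G (8); add C.
Step 5: frontier [B F 17, B G 22] → take B F (17); add B.
MST edges: D E, D F, F G, C G, B F; total weight 1+1+3+8+17 = 30.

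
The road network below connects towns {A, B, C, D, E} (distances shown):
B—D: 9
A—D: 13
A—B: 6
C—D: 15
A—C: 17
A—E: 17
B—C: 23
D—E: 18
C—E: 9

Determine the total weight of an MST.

39

Sort edges by weight, then run Kruskal:
A—B (6): add. Components now {A,B} {C} {D} {E}
B—D (9): add. Components now {A,B,D} {C} {E}
C—E (9): add. Components now {A,B,D} {C,E}
A—D (13): skip — A and D already connected.
C—D (15): add. Components now {A,B,C,D,E}
MST edges: A—B, B—D, C—E, C—D; total weight 6+9+9+15 = 39.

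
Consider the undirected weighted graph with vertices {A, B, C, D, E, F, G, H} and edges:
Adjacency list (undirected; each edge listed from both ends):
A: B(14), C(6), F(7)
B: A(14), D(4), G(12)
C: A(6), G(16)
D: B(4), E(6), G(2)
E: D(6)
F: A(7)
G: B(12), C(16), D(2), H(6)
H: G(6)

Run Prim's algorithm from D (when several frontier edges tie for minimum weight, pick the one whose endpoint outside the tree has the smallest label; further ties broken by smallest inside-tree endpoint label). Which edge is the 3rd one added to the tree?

D-E

Prim, starting at D.
Step 1: cheapest edge leaving the tree is D-G (2); add G.
Step 2: cheapest edge leaving the tree is B-D (4); add B.
Step 3: cheapest edge leaving the tree is D-E (6); add E.
Step 4: cheapest edge leaving the tree is G-H (6); add H.
Step 5: cheapest edge leaving the tree is A-B (14); add A.
Step 6: cheapest edge leaving the tree is A-C (6); add C.
Step 7: cheapest edge leaving the tree is A-F (7); add F.
The 3rd edge added is D-E.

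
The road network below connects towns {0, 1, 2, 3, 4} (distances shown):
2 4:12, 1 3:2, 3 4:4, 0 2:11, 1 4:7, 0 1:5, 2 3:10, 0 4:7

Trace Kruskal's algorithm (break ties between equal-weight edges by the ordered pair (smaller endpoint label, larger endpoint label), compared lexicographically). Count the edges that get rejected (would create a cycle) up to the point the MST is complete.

Kruskal's algorithm — process edges by increasing weight (ties by edge label):
1 3 (2): add. Components now {0} {1,3} {2} {4}
3 4 (4): add. Components now {0} {1,3,4} {2}
0 1 (5): add. Components now {0,1,3,4} {2}
0 4 (7): skip — 0 and 4 already connected.
1 4 (7): skip — 1 and 4 already connected.
2 3 (10): add. Components now {0,1,2,3,4}
Edges rejected before the tree was complete: 2.

2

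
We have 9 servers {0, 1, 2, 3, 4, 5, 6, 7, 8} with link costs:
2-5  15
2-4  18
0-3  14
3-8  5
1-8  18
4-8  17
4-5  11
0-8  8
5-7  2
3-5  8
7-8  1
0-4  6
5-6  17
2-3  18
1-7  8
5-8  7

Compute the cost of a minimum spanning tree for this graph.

62

Prim, starting at 7.
Step 1: cheapest edge leaving the tree is 7-8 (1); add 8.
Step 2: cheapest edge leaving the tree is 5-7 (2); add 5.
Step 3: cheapest edge leaving the tree is 3-8 (5); add 3.
Step 4: cheapest edge leaving the tree is 0-8 (8); add 0.
Step 5: cheapest edge leaving the tree is 0-4 (6); add 4.
Step 6: cheapest edge leaving the tree is 1-7 (8); add 1.
Step 7: cheapest edge leaving the tree is 2-5 (15); add 2.
Step 8: cheapest edge leaving the tree is 5-6 (17); add 6.
MST edges: 7-8, 5-7, 3-8, 0-8, 0-4, 1-7, 2-5, 5-6; total weight 1+2+5+8+6+8+15+17 = 62.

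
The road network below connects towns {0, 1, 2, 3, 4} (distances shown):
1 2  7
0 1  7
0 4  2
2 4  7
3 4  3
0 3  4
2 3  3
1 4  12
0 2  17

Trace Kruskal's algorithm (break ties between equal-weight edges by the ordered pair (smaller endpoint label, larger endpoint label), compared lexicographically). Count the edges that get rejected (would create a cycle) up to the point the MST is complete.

Sort edges by weight, then run Kruskal:
0 4 (2): add — endpoints in different components.
2 3 (3): add — endpoints in different components.
3 4 (3): add — endpoints in different components.
0 3 (4): skip — 0 and 3 already connected.
0 1 (7): add — endpoints in different components.
Edges rejected before the tree was complete: 1.

1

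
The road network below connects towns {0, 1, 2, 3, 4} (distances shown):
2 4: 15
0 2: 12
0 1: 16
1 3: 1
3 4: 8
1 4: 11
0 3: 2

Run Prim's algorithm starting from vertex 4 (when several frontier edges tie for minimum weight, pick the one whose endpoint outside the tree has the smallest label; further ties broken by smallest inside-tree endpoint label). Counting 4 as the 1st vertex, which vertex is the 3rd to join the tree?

1

Prim's algorithm from 4:
Step 1: cheapest edge leaving the tree is 3 4 (8); add 3.
Step 2: cheapest edge leaving the tree is 1 3 (1); add 1.
Step 3: cheapest edge leaving the tree is 0 3 (2); add 0.
Step 4: cheapest edge leaving the tree is 0 2 (12); add 2.
Vertex order: 4, 3, 1, 0, 2. The 3rd vertex is 1.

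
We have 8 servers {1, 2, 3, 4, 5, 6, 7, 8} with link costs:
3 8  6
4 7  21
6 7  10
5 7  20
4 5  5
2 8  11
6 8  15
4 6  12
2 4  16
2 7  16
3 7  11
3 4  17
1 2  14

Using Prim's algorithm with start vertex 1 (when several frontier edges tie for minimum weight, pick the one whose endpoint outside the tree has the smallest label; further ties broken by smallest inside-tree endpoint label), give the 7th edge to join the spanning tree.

4-5

Prim's algorithm from 1:
Step 1: cheapest edge leaving the tree is 1 2 (14); add 2.
Step 2: cheapest edge leaving the tree is 2 8 (11); add 8.
Step 3: cheapest edge leaving the tree is 3 8 (6); add 3.
Step 4: cheapest edge leaving the tree is 3 7 (11); add 7.
Step 5: cheapest edge leaving the tree is 6 7 (10); add 6.
Step 6: cheapest edge leaving the tree is 4 6 (12); add 4.
Step 7: cheapest edge leaving the tree is 4 5 (5); add 5.
The 7th edge added is 4 5.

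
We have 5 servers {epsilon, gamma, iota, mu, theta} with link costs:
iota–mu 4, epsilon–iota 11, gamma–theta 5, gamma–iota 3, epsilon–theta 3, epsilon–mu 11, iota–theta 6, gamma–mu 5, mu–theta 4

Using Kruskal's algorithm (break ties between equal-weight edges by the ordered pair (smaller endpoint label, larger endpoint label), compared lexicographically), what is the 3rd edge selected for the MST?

iota-mu

Sort edges by weight, then run Kruskal:
epsilon–theta (3): add. Components now {mu} {epsilon,theta} {iota} {gamma}
gamma–iota (3): add. Components now {mu} {epsilon,theta} {gamma,iota}
iota–mu (4): add. Components now {gamma,iota,mu} {epsilon,theta}
mu–theta (4): add. Components now {epsilon,gamma,iota,mu,theta}
The 3rd edge added is iota–mu.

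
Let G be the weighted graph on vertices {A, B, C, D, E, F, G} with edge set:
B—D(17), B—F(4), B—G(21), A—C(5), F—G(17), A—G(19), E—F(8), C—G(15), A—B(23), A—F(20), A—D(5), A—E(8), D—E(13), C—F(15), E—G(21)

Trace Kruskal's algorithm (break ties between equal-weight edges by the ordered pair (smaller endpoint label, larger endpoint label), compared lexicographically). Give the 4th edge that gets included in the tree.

A-E

Kruskal's algorithm — process edges by increasing weight (ties by edge label):
B—F (4): add — endpoints in different components.
A—C (5): add — endpoints in different components.
A—D (5): add — endpoints in different components.
A—E (8): add — endpoints in different components.
E—F (8): add — endpoints in different components.
D—E (13): skip — D and E already connected.
C—F (15): skip — C and F already connected.
C—G (15): add — endpoints in different components.
The 4th edge added is A—E.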